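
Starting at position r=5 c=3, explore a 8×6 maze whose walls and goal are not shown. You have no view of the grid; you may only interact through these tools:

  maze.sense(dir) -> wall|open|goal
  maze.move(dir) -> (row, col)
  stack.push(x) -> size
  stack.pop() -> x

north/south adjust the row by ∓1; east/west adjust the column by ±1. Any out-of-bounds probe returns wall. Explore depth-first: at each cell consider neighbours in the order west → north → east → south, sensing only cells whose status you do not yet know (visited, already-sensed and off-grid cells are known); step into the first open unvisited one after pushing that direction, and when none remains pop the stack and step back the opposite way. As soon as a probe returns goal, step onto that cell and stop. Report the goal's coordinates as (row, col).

> sense dir→west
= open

> push x→west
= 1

> move dir→west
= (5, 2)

> sense dir→west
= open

> push x→west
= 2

> move dir→west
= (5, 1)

> sense dir→west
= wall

> sense dir→north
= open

> push x→north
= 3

> move dir→north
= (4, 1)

> sense dir→west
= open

> push x→west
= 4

> move dir→west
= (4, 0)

> sense dir→north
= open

> push x→north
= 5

> move dir→north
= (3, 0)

> sense dir→north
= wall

> sense dir→east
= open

> push x→east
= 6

> move dir→east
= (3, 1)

> sense dir→north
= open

> push x→north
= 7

> move dir→north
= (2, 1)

> sense dir→north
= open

> push x→north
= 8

> move dir→north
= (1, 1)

> sense dir→west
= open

> push x→west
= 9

> move dir→west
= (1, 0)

> sense dir→north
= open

> push x→north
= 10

> move dir→north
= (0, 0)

> sense dir→east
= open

> push x→east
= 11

> move dir→east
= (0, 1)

> sense dir→east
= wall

> pop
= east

> move dir→west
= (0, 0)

> pop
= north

> move dir→south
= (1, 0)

> pop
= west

> move dir→east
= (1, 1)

> sense dir→east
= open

> push x→east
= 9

> move dir→east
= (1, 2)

> sense dir→east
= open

> push x→east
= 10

> move dir→east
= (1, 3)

> sense dir→north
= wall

> sense dir→east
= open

> push x→east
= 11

> move dir→east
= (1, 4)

> sense dir→north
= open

> push x→north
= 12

> move dir→north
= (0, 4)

> sense dir→east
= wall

> pop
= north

> move dir→south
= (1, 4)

> sense dir→east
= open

> push x→east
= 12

> move dir→east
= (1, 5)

> sense dir→south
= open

> push x→south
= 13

> move dir→south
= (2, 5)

> sense dir→west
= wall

> sense dir→south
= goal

> move dir→south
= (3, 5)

Answer: (3, 5)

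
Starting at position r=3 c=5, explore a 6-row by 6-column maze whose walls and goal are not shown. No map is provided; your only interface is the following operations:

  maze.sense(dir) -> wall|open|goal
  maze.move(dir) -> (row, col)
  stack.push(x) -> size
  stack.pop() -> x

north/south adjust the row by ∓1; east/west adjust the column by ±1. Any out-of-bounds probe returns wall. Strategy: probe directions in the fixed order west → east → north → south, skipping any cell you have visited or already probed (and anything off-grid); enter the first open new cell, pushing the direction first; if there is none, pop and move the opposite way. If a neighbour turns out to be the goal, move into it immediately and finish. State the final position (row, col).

[in] maze.sense dir='west'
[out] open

[in] stack.push x='west'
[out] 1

[in] maze.move dir='west'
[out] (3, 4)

[in] maze.sense dir='west'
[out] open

[in] stack.push x='west'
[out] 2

[in] maze.move dir='west'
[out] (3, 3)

[in] maze.sense dir='west'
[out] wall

[in] maze.sense dir='north'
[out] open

[in] stack.push x='north'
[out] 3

[in] maze.move dir='north'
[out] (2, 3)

[in] maze.sense dir='west'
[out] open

[in] stack.push x='west'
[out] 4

[in] maze.move dir='west'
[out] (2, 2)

[in] maze.sense dir='west'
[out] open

[in] stack.push x='west'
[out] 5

[in] maze.move dir='west'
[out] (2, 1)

[in] maze.sense dir='west'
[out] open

[in] stack.push x='west'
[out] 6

[in] maze.move dir='west'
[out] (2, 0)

[in] maze.sense dir='north'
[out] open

[in] stack.push x='north'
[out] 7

[in] maze.move dir='north'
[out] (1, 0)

[in] maze.sense dir='east'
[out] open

[in] stack.push x='east'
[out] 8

[in] maze.move dir='east'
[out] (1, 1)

[in] maze.sense dir='east'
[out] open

[in] stack.push x='east'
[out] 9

[in] maze.move dir='east'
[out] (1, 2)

[in] maze.sense dir='east'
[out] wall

[in] maze.sense dir='north'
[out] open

[in] stack.push x='north'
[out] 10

[in] maze.move dir='north'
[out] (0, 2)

[in] maze.sense dir='west'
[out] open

[in] stack.push x='west'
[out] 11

[in] maze.move dir='west'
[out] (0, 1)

[in] maze.sense dir='west'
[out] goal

[in] maze.move dir='west'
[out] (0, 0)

Answer: (0, 0)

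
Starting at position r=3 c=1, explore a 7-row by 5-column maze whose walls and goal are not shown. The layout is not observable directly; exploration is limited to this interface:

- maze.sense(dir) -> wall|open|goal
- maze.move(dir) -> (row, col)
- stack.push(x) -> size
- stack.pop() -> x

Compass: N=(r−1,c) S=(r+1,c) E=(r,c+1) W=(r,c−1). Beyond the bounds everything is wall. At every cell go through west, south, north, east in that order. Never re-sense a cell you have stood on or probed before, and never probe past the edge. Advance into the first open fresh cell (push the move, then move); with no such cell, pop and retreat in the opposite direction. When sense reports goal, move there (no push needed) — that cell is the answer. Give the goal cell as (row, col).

Action: maze.sense[dir: west]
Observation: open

Action: stack.push[x: west]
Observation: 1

Action: maze.move[dir: west]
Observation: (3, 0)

Action: maze.sense[dir: south]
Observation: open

Action: stack.push[x: south]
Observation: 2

Action: maze.move[dir: south]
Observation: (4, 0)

Action: maze.sense[dir: south]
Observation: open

Action: stack.push[x: south]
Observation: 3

Action: maze.move[dir: south]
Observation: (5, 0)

Action: maze.sense[dir: south]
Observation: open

Action: stack.push[x: south]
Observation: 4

Action: maze.move[dir: south]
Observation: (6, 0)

Action: maze.sense[dir: east]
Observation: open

Action: stack.push[x: east]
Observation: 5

Action: maze.move[dir: east]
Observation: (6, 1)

Action: maze.sense[dir: north]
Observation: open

Action: stack.push[x: north]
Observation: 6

Action: maze.move[dir: north]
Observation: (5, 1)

Action: maze.sense[dir: north]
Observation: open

Action: stack.push[x: north]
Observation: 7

Action: maze.move[dir: north]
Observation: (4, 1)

Action: maze.sense[dir: east]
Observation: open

Action: stack.push[x: east]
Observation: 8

Action: maze.move[dir: east]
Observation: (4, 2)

Action: maze.sense[dir: south]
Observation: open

Action: stack.push[x: south]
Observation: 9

Action: maze.move[dir: south]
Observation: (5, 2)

Action: maze.sense[dir: south]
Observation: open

Action: stack.push[x: south]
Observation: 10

Action: maze.move[dir: south]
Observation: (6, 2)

Action: maze.sense[dir: east]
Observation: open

Action: stack.push[x: east]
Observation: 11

Action: maze.move[dir: east]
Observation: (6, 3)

Action: maze.sense[dir: north]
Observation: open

Action: stack.push[x: north]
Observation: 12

Action: maze.move[dir: north]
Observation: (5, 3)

Action: maze.sense[dir: north]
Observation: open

Action: stack.push[x: north]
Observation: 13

Action: maze.move[dir: north]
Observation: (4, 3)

Action: maze.sense[dir: north]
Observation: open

Action: stack.push[x: north]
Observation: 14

Action: maze.move[dir: north]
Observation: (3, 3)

Action: maze.sense[dir: west]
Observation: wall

Action: maze.sense[dir: north]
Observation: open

Action: stack.push[x: north]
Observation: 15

Action: maze.move[dir: north]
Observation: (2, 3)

Action: maze.sense[dir: west]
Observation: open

Action: stack.push[x: west]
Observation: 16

Action: maze.move[dir: west]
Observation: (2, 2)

Action: maze.sense[dir: west]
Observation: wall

Action: maze.sense[dir: north]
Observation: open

Action: stack.push[x: north]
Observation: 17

Action: maze.move[dir: north]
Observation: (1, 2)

Action: maze.sense[dir: west]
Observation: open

Action: stack.push[x: west]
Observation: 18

Action: maze.move[dir: west]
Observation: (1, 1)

Action: maze.sense[dir: west]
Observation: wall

Action: maze.sense[dir: north]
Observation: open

Action: stack.push[x: north]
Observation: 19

Action: maze.move[dir: north]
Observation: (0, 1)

Action: maze.sense[dir: west]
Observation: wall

Action: maze.sense[dir: east]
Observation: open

Action: stack.push[x: east]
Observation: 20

Action: maze.move[dir: east]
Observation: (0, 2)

Action: maze.sense[dir: east]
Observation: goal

Action: maze.move[dir: east]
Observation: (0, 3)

Answer: (0, 3)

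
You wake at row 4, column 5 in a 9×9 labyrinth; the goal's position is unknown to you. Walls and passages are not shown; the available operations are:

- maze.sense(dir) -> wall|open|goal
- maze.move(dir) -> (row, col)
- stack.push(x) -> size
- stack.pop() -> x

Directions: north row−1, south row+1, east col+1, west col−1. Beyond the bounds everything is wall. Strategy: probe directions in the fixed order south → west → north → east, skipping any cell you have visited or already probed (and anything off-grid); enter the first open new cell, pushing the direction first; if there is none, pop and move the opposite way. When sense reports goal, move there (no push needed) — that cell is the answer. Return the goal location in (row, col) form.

> sense south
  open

> push south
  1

> move south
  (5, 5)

> sense south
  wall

> sense west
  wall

> sense east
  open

> push east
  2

> move east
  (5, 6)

> sense south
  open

> push south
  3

> move south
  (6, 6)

> sense south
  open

> push south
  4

> move south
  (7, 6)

> sense south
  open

> push south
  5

> move south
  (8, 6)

> sense west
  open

> push west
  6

> move west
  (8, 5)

> sense west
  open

> push west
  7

> move west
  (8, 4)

> sense west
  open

> push west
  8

> move west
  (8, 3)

> sense west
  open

> push west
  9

> move west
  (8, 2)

> sense west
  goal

> move west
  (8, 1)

Answer: (8, 1)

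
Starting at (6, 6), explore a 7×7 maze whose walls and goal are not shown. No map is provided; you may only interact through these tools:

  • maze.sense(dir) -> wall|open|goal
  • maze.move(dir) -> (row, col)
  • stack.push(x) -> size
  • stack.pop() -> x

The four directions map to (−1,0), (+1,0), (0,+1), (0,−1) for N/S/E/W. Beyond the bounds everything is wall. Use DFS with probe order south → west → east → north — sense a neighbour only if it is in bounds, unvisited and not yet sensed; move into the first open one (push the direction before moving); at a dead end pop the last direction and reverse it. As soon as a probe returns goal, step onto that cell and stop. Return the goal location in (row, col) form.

! 1. maze.sense(west) => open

! 2. stack.push(west) => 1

! 3. maze.move(west) => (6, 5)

! 4. maze.sense(west) => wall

! 5. maze.sense(north) => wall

! 6. stack.pop() => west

! 7. maze.move(east) => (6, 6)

! 8. maze.sense(north) => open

! 9. stack.push(north) => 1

! 10. maze.move(north) => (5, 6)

! 11. maze.sense(north) => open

! 12. stack.push(north) => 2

! 13. maze.move(north) => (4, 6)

! 14. maze.sense(west) => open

! 15. stack.push(west) => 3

! 16. maze.move(west) => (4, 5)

! 17. maze.sense(west) => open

! 18. stack.push(west) => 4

! 19. maze.move(west) => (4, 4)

! 20. maze.sense(south) => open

! 21. stack.push(south) => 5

! 22. maze.move(south) => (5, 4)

! 23. maze.sense(west) => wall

! 24. stack.pop() => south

! 25. maze.move(north) => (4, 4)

! 26. maze.sense(west) => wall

! 27. maze.sense(north) => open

! 28. stack.push(north) => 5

! 29. maze.move(north) => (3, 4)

! 30. maze.sense(west) => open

! 31. stack.push(west) => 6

! 32. maze.move(west) => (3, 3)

! 33. maze.sense(west) => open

! 34. stack.push(west) => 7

! 35. maze.move(west) => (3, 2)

! 36. maze.sense(south) => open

! 37. stack.push(south) => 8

! 38. maze.move(south) => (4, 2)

! 39. maze.sense(south) => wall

! 40. maze.sense(west) => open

! 41. stack.push(west) => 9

! 42. maze.move(west) => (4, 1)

! 43. maze.sense(south) => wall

! 44. maze.sense(west) => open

! 45. stack.push(west) => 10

! 46. maze.move(west) => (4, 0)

! 47. maze.sense(south) => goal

! 48. maze.move(south) => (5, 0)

Answer: (5, 0)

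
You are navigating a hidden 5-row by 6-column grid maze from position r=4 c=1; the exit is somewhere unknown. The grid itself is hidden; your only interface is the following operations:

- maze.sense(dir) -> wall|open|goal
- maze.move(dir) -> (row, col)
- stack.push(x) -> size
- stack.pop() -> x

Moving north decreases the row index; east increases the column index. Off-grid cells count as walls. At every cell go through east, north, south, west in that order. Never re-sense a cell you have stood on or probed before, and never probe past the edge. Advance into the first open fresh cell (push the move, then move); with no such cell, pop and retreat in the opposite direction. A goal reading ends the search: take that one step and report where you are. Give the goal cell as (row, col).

·→ maze.sense(dir='east')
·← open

·→ stack.push(x='east')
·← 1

·→ maze.move(dir='east')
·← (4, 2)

·→ maze.sense(dir='east')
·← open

·→ stack.push(x='east')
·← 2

·→ maze.move(dir='east')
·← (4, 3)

·→ maze.sense(dir='east')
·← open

·→ stack.push(x='east')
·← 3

·→ maze.move(dir='east')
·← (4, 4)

·→ maze.sense(dir='east')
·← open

·→ stack.push(x='east')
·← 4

·→ maze.move(dir='east')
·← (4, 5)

·→ maze.sense(dir='north')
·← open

·→ stack.push(x='north')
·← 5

·→ maze.move(dir='north')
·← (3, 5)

·→ maze.sense(dir='north')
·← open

·→ stack.push(x='north')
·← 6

·→ maze.move(dir='north')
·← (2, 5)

·→ maze.sense(dir='north')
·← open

·→ stack.push(x='north')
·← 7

·→ maze.move(dir='north')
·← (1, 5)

·→ maze.sense(dir='north')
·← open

·→ stack.push(x='north')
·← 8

·→ maze.move(dir='north')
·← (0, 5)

·→ maze.sense(dir='west')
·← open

·→ stack.push(x='west')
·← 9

·→ maze.move(dir='west')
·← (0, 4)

·→ maze.sense(dir='south')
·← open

·→ stack.push(x='south')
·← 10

·→ maze.move(dir='south')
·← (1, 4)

·→ maze.sense(dir='south')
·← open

·→ stack.push(x='south')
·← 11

·→ maze.move(dir='south')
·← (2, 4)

·→ maze.sense(dir='south')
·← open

·→ stack.push(x='south')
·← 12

·→ maze.move(dir='south')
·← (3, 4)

·→ maze.sense(dir='west')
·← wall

·→ stack.pop()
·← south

·→ maze.move(dir='north')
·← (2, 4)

·→ maze.sense(dir='west')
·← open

·→ stack.push(x='west')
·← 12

·→ maze.move(dir='west')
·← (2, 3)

·→ maze.sense(dir='north')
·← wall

·→ maze.sense(dir='west')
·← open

·→ stack.push(x='west')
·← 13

·→ maze.move(dir='west')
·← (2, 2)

·→ maze.sense(dir='north')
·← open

·→ stack.push(x='north')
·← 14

·→ maze.move(dir='north')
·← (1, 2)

·→ maze.sense(dir='north')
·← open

·→ stack.push(x='north')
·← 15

·→ maze.move(dir='north')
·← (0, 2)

·→ maze.sense(dir='east')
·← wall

·→ maze.sense(dir='west')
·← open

·→ stack.push(x='west')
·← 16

·→ maze.move(dir='west')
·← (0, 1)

·→ maze.sense(dir='south')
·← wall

·→ maze.sense(dir='west')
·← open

·→ stack.push(x='west')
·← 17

·→ maze.move(dir='west')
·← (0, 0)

·→ maze.sense(dir='south')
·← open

·→ stack.push(x='south')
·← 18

·→ maze.move(dir='south')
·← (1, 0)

·→ maze.sense(dir='south')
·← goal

·→ maze.move(dir='south')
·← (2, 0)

Answer: (2, 0)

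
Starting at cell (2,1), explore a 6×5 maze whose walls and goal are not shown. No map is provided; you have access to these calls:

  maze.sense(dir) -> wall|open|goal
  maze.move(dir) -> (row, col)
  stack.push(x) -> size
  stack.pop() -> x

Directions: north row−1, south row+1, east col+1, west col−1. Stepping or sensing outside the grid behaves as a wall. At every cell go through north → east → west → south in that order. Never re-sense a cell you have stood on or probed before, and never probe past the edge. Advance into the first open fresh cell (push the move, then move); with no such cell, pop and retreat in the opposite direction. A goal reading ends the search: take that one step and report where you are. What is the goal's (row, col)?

I invoke maze.sense passing dir: north, and observe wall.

I invoke maze.sense passing dir: east, and get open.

I use stack.push passing x: east, : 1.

Now I run maze.move passing dir: east, yielding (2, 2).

I use maze.sense passing dir: north, and get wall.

Calling maze.sense passing dir: east, → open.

I run stack.push passing x: east, and get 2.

Calling maze.move passing dir: east, and get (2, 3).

I invoke maze.sense passing dir: north, yielding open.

Using stack.push passing x: north, which returns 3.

Calling maze.move passing dir: north, and see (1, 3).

Then maze.sense passing dir: north, : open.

I try stack.push passing x: north, and get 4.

I try maze.move passing dir: north, and observe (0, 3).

I invoke maze.sense passing dir: east, and observe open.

Then stack.push passing x: east, yielding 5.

Next I call maze.move passing dir: east, which returns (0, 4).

Now I run maze.sense passing dir: south, → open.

Calling stack.push passing x: south, which returns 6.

Calling maze.move passing dir: south, yielding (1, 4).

Invoking maze.sense passing dir: south, and see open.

Calling stack.push passing x: south, — result: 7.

I run maze.move passing dir: south, giving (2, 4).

I run maze.sense passing dir: south, yielding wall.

Calling stack.pop, — result: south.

Then maze.move passing dir: north, yielding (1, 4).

Calling stack.pop(), which returns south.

I use maze.move passing dir: north, → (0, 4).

Calling stack.pop, yielding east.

I call maze.move passing dir: west, giving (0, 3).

I try maze.sense passing dir: west, and see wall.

I invoke stack.pop(), : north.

Now I run maze.move passing dir: south, giving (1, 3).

Calling stack.pop, and observe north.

Next I call maze.move passing dir: south, and observe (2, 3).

Invoking maze.sense passing dir: south, which returns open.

I invoke stack.push passing x: south, which returns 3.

Next I call maze.move passing dir: south, and get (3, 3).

Calling maze.sense passing dir: west, : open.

Next I call stack.push passing x: west, — result: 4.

I invoke maze.move passing dir: west, yielding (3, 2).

Calling maze.sense passing dir: west, → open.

Using stack.push passing x: west, and get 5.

Calling maze.move passing dir: west, — result: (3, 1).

Calling maze.sense passing dir: west, giving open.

Next I call stack.push passing x: west, and observe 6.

I try maze.move passing dir: west, → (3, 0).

Now I run maze.sense passing dir: north, giving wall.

Next I call maze.sense passing dir: south, : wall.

Invoking stack.pop, → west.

I invoke maze.move passing dir: east, and see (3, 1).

Using maze.sense passing dir: south, which returns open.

Using stack.push passing x: south, giving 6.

Then maze.move passing dir: south, and get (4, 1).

Then maze.sense passing dir: east, — result: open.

I invoke stack.push passing x: east, — result: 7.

Using maze.move passing dir: east, yielding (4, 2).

Invoking maze.sense passing dir: east, giving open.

Invoking stack.push passing x: east, which returns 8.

Now I run maze.move passing dir: east, and observe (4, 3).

Invoking maze.sense passing dir: east, and get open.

Now I run stack.push passing x: east, and see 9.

Using maze.move passing dir: east, which returns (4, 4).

I use maze.sense passing dir: south, and see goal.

Now I run maze.move passing dir: south, and observe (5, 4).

Answer: (5, 4)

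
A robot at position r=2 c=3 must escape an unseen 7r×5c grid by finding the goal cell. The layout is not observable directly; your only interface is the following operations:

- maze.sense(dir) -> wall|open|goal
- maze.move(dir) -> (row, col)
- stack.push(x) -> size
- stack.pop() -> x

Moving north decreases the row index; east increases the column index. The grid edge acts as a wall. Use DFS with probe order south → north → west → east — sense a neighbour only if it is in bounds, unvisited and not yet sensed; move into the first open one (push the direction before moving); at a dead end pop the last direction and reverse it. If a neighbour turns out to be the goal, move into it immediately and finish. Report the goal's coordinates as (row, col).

! 1. maze.sense(dir=south) => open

! 2. stack.push(x=south) => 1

! 3. maze.move(dir=south) => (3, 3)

! 4. maze.sense(dir=south) => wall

! 5. maze.sense(dir=west) => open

! 6. stack.push(x=west) => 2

! 7. maze.move(dir=west) => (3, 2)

! 8. maze.sense(dir=south) => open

! 9. stack.push(x=south) => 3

! 10. maze.move(dir=south) => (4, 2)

! 11. maze.sense(dir=south) => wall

! 12. maze.sense(dir=west) => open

! 13. stack.push(x=west) => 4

! 14. maze.move(dir=west) => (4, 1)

! 15. maze.sense(dir=south) => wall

! 16. maze.sense(dir=north) => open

! 17. stack.push(x=north) => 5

! 18. maze.move(dir=north) => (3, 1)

! 19. maze.sense(dir=north) => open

! 20. stack.push(x=north) => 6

! 21. maze.move(dir=north) => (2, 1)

! 22. maze.sense(dir=north) => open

! 23. stack.push(x=north) => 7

! 24. maze.move(dir=north) => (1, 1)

! 25. maze.sense(dir=north) => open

! 26. stack.push(x=north) => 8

! 27. maze.move(dir=north) => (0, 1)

! 28. maze.sense(dir=west) => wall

! 29. maze.sense(dir=east) => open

! 30. stack.push(x=east) => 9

! 31. maze.move(dir=east) => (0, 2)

! 32. maze.sense(dir=south) => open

! 33. stack.push(x=south) => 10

! 34. maze.move(dir=south) => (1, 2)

! 35. maze.sense(dir=south) => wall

! 36. maze.sense(dir=east) => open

! 37. stack.push(x=east) => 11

! 38. maze.move(dir=east) => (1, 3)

! 39. maze.sense(dir=north) => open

! 40. stack.push(x=north) => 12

! 41. maze.move(dir=north) => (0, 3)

! 42. maze.sense(dir=east) => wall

! 43. stack.pop() => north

! 44. maze.move(dir=south) => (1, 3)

! 45. maze.sense(dir=east) => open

! 46. stack.push(x=east) => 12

! 47. maze.move(dir=east) => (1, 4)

! 48. maze.sense(dir=south) => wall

! 49. stack.pop() => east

! 50. maze.move(dir=west) => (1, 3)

! 51. stack.pop() => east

! 52. maze.move(dir=west) => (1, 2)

! 53. stack.pop() => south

! 54. maze.move(dir=north) => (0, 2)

! 55. stack.pop() => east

! 56. maze.move(dir=west) => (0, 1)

! 57. stack.pop() => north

! 58. maze.move(dir=south) => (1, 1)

! 59. maze.sense(dir=west) => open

! 60. stack.push(x=west) => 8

! 61. maze.move(dir=west) => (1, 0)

! 62. maze.sense(dir=south) => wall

! 63. stack.pop() => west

! 64. maze.move(dir=east) => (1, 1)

! 65. stack.pop() => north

! 66. maze.move(dir=south) => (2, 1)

! 67. stack.pop() => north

! 68. maze.move(dir=south) => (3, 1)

! 69. maze.sense(dir=west) => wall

! 70. stack.pop() => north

! 71. maze.move(dir=south) => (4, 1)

! 72. maze.sense(dir=west) => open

! 73. stack.push(x=west) => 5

! 74. maze.move(dir=west) => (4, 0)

! 75. maze.sense(dir=south) => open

! 76. stack.push(x=south) => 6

! 77. maze.move(dir=south) => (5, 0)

! 78. maze.sense(dir=south) => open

! 79. stack.push(x=south) => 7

! 80. maze.move(dir=south) => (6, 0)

! 81. maze.sense(dir=east) => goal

! 82. maze.move(dir=east) => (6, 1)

Answer: (6, 1)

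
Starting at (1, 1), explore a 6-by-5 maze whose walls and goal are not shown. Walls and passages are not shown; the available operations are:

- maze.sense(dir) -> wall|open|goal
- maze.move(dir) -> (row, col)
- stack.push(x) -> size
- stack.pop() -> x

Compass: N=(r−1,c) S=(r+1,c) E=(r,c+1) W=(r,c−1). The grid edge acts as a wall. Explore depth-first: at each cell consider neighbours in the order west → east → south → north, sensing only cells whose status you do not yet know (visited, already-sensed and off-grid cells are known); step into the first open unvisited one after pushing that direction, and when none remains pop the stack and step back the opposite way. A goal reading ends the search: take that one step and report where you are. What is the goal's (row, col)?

Now I run maze.sense on dir=west, yielding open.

I use stack.push on x=west, → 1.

I use maze.move on dir=west, yielding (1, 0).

Invoking maze.sense on dir=south, giving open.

I try stack.push on x=south, : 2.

Then maze.move on dir=south, giving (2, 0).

Now I run maze.sense on dir=east, and see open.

I invoke stack.push on x=east, and get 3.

Next I call maze.move on dir=east, — result: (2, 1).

I run maze.sense on dir=east, and observe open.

I try stack.push on x=east, yielding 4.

I try maze.move on dir=east, and observe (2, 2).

Calling maze.sense on dir=east, and see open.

I try stack.push on x=east, and see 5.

I invoke maze.move on dir=east, — result: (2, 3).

I use maze.sense on dir=east, giving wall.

Using maze.sense on dir=south, → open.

I call stack.push on x=south, — result: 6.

I use maze.move on dir=south, and observe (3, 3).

Then maze.sense on dir=west, — result: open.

Then stack.push on x=west, → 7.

I try maze.move on dir=west, yielding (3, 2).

Invoking maze.sense on dir=west, yielding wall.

Using maze.sense on dir=south, which returns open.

Invoking stack.push on x=south, and see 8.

I use maze.move on dir=south, which returns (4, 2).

Invoking maze.sense on dir=west, which returns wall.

Invoking maze.sense on dir=east, yielding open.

I use stack.push on x=east, — result: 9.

I use maze.move on dir=east, → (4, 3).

Now I run maze.sense on dir=east, — result: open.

I invoke stack.push on x=east, and observe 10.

I use maze.move on dir=east, which returns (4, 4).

I try maze.sense on dir=south, and see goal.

Now I run maze.move on dir=south, giving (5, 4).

Answer: (5, 4)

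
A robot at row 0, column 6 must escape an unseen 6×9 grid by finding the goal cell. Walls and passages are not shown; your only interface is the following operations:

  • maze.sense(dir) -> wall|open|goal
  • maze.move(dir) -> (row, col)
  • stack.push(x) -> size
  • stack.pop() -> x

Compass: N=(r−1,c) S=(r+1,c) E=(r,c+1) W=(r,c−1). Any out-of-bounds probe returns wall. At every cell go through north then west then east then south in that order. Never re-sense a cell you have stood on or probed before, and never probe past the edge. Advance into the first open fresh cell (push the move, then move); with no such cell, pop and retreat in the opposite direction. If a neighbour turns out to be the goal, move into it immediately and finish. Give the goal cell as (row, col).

Calling maze.sense(dir: west), — result: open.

Using stack.push(x: west), — result: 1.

Next I call maze.move(dir: west), yielding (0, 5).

I call maze.sense(dir: west), yielding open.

I use stack.push(x: west), — result: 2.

Then maze.move(dir: west), — result: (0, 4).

Now I run maze.sense(dir: west), → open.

Using stack.push(x: west), which returns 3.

Invoking maze.move(dir: west), yielding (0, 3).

I invoke maze.sense(dir: west), which returns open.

Calling stack.push(x: west), yielding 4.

I run maze.move(dir: west), : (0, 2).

Then maze.sense(dir: west), and see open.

Next I call stack.push(x: west), : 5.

Then maze.move(dir: west), and observe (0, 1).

I invoke maze.sense(dir: west), giving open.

Next I call stack.push(x: west), giving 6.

I call maze.move(dir: west), which returns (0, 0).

Using maze.sense(dir: south), — result: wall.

I invoke stack.pop, which returns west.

Invoking maze.move(dir: east), → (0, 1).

I use maze.sense(dir: south), and observe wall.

I call stack.pop(), and see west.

Then maze.move(dir: east), yielding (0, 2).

Then maze.sense(dir: south), giving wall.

Then stack.pop(), which returns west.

Calling maze.move(dir: east), giving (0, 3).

I try maze.sense(dir: south), yielding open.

Now I run stack.push(x: south), giving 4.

Using maze.move(dir: south), yielding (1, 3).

I try maze.sense(dir: east), giving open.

Using stack.push(x: east), and see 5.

Now I run maze.move(dir: east), : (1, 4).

Now I run maze.sense(dir: east), and get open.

Then stack.push(x: east), and get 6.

I run maze.move(dir: east), and observe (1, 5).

Using maze.sense(dir: east), giving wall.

I run maze.sense(dir: south), → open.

Now I run stack.push(x: south), which returns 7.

Now I run maze.move(dir: south), and get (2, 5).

Using maze.sense(dir: west), : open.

Calling stack.push(x: west), and see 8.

I use maze.move(dir: west), yielding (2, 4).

Using maze.sense(dir: west), and see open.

Invoking stack.push(x: west), — result: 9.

I call maze.move(dir: west), → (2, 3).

Next I call maze.sense(dir: west), and observe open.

Calling stack.push(x: west), and observe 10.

I invoke maze.move(dir: west), giving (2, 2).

I invoke maze.sense(dir: west), and get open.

Next I call stack.push(x: west), giving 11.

Invoking maze.move(dir: west), which returns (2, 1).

I run maze.sense(dir: west), giving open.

I run stack.push(x: west), and see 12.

Calling maze.move(dir: west), and see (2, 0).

Invoking maze.sense(dir: south), and get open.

I use stack.push(x: south), and get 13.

Then maze.move(dir: south), → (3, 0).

Using maze.sense(dir: east), and see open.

I run stack.push(x: east), giving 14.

I run maze.move(dir: east), and observe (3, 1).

Calling maze.sense(dir: east), and observe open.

Calling stack.push(x: east), giving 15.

Then maze.move(dir: east), and observe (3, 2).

Then maze.sense(dir: east), : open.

Then stack.push(x: east), and get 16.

Using maze.move(dir: east), and see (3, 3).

I call maze.sense(dir: east), and get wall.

I run maze.sense(dir: south), yielding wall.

Next I call stack.pop(), and observe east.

I use maze.move(dir: west), → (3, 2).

Next I call maze.sense(dir: south), and observe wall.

Invoking stack.pop(), : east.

I use maze.move(dir: west), giving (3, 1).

Now I run maze.sense(dir: south), and observe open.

I run stack.push(x: south), giving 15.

Invoking maze.move(dir: south), and see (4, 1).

I try maze.sense(dir: west), — result: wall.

I run maze.sense(dir: south), : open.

Now I run stack.push(x: south), and observe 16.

Using maze.move(dir: south), giving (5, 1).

I run maze.sense(dir: west), and see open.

Invoking stack.push(x: west), giving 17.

I call maze.move(dir: west), giving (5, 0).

Calling stack.pop(), — result: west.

Calling maze.move(dir: east), → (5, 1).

I use maze.sense(dir: east), and get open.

Using stack.push(x: east), which returns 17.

Next I call maze.move(dir: east), giving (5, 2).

Calling maze.sense(dir: east), : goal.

Calling maze.move(dir: east), : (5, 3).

Answer: (5, 3)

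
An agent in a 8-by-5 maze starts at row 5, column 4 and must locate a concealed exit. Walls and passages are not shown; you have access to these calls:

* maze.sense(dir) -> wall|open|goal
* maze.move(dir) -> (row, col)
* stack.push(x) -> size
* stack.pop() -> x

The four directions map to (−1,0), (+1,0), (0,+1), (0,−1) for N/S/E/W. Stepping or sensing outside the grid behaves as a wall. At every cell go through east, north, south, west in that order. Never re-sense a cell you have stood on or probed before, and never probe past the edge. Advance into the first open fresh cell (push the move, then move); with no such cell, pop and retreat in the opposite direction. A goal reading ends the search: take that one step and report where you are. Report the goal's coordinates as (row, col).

# 1. maze.sense(dir: north) : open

# 2. stack.push(x: north) : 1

# 3. maze.move(dir: north) : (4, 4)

# 4. maze.sense(dir: north) : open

# 5. stack.push(x: north) : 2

# 6. maze.move(dir: north) : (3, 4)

# 7. maze.sense(dir: north) : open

# 8. stack.push(x: north) : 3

# 9. maze.move(dir: north) : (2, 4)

# 10. maze.sense(dir: north) : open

# 11. stack.push(x: north) : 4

# 12. maze.move(dir: north) : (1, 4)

# 13. maze.sense(dir: north) : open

# 14. stack.push(x: north) : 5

# 15. maze.move(dir: north) : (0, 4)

# 16. maze.sense(dir: west) : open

# 17. stack.push(x: west) : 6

# 18. maze.move(dir: west) : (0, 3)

# 19. maze.sense(dir: south) : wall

# 20. maze.sense(dir: west) : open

# 21. stack.push(x: west) : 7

# 22. maze.move(dir: west) : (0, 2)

# 23. maze.sense(dir: south) : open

# 24. stack.push(x: south) : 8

# 25. maze.move(dir: south) : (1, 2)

# 26. maze.sense(dir: south) : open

# 27. stack.push(x: south) : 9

# 28. maze.move(dir: south) : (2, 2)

# 29. maze.sense(dir: east) : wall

# 30. maze.sense(dir: south) : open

# 31. stack.push(x: south) : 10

# 32. maze.move(dir: south) : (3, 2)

# 33. maze.sense(dir: east) : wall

# 34. maze.sense(dir: south) : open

# 35. stack.push(x: south) : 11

# 36. maze.move(dir: south) : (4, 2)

# 37. maze.sense(dir: east) : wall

# 38. maze.sense(dir: south) : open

# 39. stack.push(x: south) : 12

# 40. maze.move(dir: south) : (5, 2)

# 41. maze.sense(dir: east) : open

# 42. stack.push(x: east) : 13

# 43. maze.move(dir: east) : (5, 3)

# 44. maze.sense(dir: south) : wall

# 45. stack.pop() : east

# 46. maze.move(dir: west) : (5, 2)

# 47. maze.sense(dir: south) : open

# 48. stack.push(x: south) : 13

# 49. maze.move(dir: south) : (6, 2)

# 50. maze.sense(dir: south) : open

# 51. stack.push(x: south) : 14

# 52. maze.move(dir: south) : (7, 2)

# 53. maze.sense(dir: east) : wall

# 54. maze.sense(dir: west) : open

# 55. stack.push(x: west) : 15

# 56. maze.move(dir: west) : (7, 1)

# 57. maze.sense(dir: north) : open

# 58. stack.push(x: north) : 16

# 59. maze.move(dir: north) : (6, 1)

# 60. maze.sense(dir: north) : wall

# 61. maze.sense(dir: west) : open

# 62. stack.push(x: west) : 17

# 63. maze.move(dir: west) : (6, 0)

# 64. maze.sense(dir: north) : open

# 65. stack.push(x: north) : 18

# 66. maze.move(dir: north) : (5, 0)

# 67. maze.sense(dir: north) : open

# 68. stack.push(x: north) : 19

# 69. maze.move(dir: north) : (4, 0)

# 70. maze.sense(dir: east) : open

# 71. stack.push(x: east) : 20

# 72. maze.move(dir: east) : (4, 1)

# 73. maze.sense(dir: north) : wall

# 74. stack.pop() : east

# 75. maze.move(dir: west) : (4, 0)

# 76. maze.sense(dir: north) : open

# 77. stack.push(x: north) : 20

# 78. maze.move(dir: north) : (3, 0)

# 79. maze.sense(dir: north) : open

# 80. stack.push(x: north) : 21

# 81. maze.move(dir: north) : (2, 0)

# 82. maze.sense(dir: east) : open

# 83. stack.push(x: east) : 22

# 84. maze.move(dir: east) : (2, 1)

# 85. maze.sense(dir: north) : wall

# 86. stack.pop() : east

# 87. maze.move(dir: west) : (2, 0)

# 88. maze.sense(dir: north) : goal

# 89. maze.move(dir: north) : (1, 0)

Answer: (1, 0)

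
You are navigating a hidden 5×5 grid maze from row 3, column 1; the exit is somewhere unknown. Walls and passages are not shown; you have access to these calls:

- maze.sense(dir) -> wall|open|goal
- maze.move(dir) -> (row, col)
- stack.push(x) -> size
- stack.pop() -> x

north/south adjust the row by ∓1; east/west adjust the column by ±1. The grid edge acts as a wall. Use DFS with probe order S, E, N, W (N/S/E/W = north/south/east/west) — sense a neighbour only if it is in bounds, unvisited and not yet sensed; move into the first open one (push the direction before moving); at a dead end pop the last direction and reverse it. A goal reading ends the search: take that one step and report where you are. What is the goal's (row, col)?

;; 1. maze.sense(dir='south') ~> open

;; 2. stack.push(x='south') ~> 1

;; 3. maze.move(dir='south') ~> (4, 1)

;; 4. maze.sense(dir='east') ~> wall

;; 5. maze.sense(dir='west') ~> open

;; 6. stack.push(x='west') ~> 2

;; 7. maze.move(dir='west') ~> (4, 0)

;; 8. maze.sense(dir='north') ~> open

;; 9. stack.push(x='north') ~> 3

;; 10. maze.move(dir='north') ~> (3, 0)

;; 11. maze.sense(dir='north') ~> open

;; 12. stack.push(x='north') ~> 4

;; 13. maze.move(dir='north') ~> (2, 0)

;; 14. maze.sense(dir='east') ~> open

;; 15. stack.push(x='east') ~> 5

;; 16. maze.move(dir='east') ~> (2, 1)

;; 17. maze.sense(dir='east') ~> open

;; 18. stack.push(x='east') ~> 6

;; 19. maze.move(dir='east') ~> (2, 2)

;; 20. maze.sense(dir='south') ~> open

;; 21. stack.push(x='south') ~> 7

;; 22. maze.move(dir='south') ~> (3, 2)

;; 23. maze.sense(dir='east') ~> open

;; 24. stack.push(x='east') ~> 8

;; 25. maze.move(dir='east') ~> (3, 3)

;; 26. maze.sense(dir='south') ~> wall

;; 27. maze.sense(dir='east') ~> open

;; 28. stack.push(x='east') ~> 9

;; 29. maze.move(dir='east') ~> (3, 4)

;; 30. maze.sense(dir='south') ~> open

;; 31. stack.push(x='south') ~> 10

;; 32. maze.move(dir='south') ~> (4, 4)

;; 33. stack.pop() ~> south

;; 34. maze.move(dir='north') ~> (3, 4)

;; 35. maze.sense(dir='north') ~> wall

;; 36. stack.pop() ~> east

;; 37. maze.move(dir='west') ~> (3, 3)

;; 38. maze.sense(dir='north') ~> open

;; 39. stack.push(x='north') ~> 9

;; 40. maze.move(dir='north') ~> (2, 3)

;; 41. maze.sense(dir='north') ~> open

;; 42. stack.push(x='north') ~> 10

;; 43. maze.move(dir='north') ~> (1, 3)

;; 44. maze.sense(dir='east') ~> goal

;; 45. maze.move(dir='east') ~> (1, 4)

Answer: (1, 4)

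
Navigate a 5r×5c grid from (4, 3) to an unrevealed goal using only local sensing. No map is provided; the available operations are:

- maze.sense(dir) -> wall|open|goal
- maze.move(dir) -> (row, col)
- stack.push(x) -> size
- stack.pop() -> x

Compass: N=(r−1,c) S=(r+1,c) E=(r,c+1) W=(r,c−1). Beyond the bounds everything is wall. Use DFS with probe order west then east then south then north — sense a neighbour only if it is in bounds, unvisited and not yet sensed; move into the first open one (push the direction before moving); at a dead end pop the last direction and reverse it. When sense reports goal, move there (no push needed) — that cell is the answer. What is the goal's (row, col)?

Calling maze.sense passing west, → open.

Using stack.push passing west, → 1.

I call maze.move passing west, → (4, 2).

I invoke maze.sense passing west, — result: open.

Then stack.push passing west, and get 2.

I use maze.move passing west, — result: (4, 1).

Using maze.sense passing west, giving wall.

I run maze.sense passing north, : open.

Invoking stack.push passing north, and see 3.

I invoke maze.move passing north, which returns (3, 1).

I use maze.sense passing west, giving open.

Then stack.push passing west, and observe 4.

Calling maze.move passing west, : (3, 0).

I try maze.sense passing north, and observe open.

I call stack.push passing north, and observe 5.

Next I call maze.move passing north, → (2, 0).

Calling maze.sense passing east, : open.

I try stack.push passing east, and see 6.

Using maze.move passing east, — result: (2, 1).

Next I call maze.sense passing east, → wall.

Next I call maze.sense passing north, yielding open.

Next I call stack.push passing north, and see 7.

Now I run maze.move passing north, which returns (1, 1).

Using maze.sense passing west, — result: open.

Now I run stack.push passing west, : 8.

I use maze.move passing west, and get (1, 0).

Now I run maze.sense passing north, giving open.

Next I call stack.push passing north, giving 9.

I run maze.move passing north, → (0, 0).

I call maze.sense passing east, → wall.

I invoke stack.pop(), and see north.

Then maze.move passing south, which returns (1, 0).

I use stack.pop, yielding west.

I use maze.move passing east, yielding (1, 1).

Next I call maze.sense passing east, — result: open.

Using stack.push passing east, → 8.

Next I call maze.move passing east, — result: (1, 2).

I run maze.sense passing east, and see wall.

Then maze.sense passing north, and observe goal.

I run maze.move passing north, — result: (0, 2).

Answer: (0, 2)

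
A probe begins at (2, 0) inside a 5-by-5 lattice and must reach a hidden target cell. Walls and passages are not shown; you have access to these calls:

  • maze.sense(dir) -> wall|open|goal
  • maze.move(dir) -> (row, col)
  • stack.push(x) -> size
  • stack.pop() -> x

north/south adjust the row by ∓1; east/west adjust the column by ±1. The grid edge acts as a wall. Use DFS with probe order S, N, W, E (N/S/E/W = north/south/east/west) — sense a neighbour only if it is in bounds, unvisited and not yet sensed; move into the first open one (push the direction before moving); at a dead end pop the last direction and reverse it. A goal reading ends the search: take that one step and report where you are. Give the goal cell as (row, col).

I call maze.sense passing dir=south, and see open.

I call stack.push passing x=south, → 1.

Next I call maze.move passing dir=south, and get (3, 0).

I use maze.sense passing dir=south, which returns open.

Invoking stack.push passing x=south, — result: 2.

Next I call maze.move passing dir=south, which returns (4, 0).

I call maze.sense passing dir=east, → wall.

I call stack.pop, : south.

Then maze.move passing dir=north, → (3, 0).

Then maze.sense passing dir=east, → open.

I try stack.push passing x=east, and see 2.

Next I call maze.move passing dir=east, and see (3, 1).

I run maze.sense passing dir=north, — result: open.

Next I call stack.push passing x=north, and get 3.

Now I run maze.move passing dir=north, — result: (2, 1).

Then maze.sense passing dir=north, : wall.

Using maze.sense passing dir=east, and get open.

Next I call stack.push passing x=east, — result: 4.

I run maze.move passing dir=east, which returns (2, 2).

I invoke maze.sense passing dir=south, giving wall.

I call maze.sense passing dir=north, and observe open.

I try stack.push passing x=north, and see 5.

Next I call maze.move passing dir=north, — result: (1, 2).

I try maze.sense passing dir=north, giving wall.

Using maze.sense passing dir=east, : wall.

Invoking stack.pop, and get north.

Then maze.move passing dir=south, : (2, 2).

Now I run maze.sense passing dir=east, → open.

Next I call stack.push passing x=east, : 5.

Next I call maze.move passing dir=east, → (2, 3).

I call maze.sense passing dir=south, giving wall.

I run maze.sense passing dir=east, : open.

I use stack.push passing x=east, giving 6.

Now I run maze.move passing dir=east, which returns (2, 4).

I call maze.sense passing dir=south, : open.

Using stack.push passing x=south, which returns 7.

I run maze.move passing dir=south, → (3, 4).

Calling maze.sense passing dir=south, → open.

Using stack.push passing x=south, and see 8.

I try maze.move passing dir=south, : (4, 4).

I run maze.sense passing dir=west, and get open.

Next I call stack.push passing x=west, : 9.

I call maze.move passing dir=west, yielding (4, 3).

I try maze.sense passing dir=west, which returns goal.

I call maze.move passing dir=west, giving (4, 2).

Answer: (4, 2)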